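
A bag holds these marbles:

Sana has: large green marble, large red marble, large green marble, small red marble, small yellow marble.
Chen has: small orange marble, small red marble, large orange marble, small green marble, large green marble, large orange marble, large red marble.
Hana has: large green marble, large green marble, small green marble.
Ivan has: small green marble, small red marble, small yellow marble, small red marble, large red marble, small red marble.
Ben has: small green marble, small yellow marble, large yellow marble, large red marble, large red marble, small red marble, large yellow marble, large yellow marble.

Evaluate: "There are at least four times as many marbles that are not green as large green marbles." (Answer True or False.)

True

|marbles that are not green| = 20.
|large green marbles| = 5.
The claim requires 20 ≥ 4 × 5 = 20, which holds.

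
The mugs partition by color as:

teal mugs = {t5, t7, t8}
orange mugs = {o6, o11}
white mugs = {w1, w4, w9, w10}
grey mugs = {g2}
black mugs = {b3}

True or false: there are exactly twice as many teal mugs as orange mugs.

False

There are 3 teal mugs.
There are 2 orange mugs.
The claim requires 3 = 2 × 2 = 4, which does not hold.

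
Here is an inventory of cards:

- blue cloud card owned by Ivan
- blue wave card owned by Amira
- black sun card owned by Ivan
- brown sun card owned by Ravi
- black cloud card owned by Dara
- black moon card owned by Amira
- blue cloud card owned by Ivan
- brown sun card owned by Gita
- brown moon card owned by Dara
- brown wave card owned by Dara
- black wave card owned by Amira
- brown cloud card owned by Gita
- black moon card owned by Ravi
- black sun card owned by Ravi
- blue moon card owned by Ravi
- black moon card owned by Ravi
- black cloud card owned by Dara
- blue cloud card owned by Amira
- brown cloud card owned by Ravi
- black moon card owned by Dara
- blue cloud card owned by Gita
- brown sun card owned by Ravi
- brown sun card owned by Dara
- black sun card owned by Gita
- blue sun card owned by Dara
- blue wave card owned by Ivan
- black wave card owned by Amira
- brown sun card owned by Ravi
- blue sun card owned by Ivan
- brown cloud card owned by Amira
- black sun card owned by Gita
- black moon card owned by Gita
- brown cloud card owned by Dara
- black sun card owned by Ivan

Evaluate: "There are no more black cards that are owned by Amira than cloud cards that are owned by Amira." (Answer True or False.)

black cards owned by Amira: 3.
cloud cards owned by Amira: 2.
The claim requires 3 ≤ 2, which does not hold.

False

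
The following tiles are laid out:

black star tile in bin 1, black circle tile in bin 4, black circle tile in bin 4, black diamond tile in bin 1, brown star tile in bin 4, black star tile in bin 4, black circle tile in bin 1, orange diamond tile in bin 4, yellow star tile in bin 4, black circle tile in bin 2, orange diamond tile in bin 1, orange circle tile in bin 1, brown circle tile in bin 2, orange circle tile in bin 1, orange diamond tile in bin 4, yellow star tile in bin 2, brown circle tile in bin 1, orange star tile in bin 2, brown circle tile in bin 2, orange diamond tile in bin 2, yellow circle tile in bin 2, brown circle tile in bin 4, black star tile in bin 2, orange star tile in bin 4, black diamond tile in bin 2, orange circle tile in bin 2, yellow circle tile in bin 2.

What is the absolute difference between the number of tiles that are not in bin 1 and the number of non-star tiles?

1

tiles that are not in bin 1: 20. non-star tiles: 19.
|20 − 19| = 20 − 19 = 1.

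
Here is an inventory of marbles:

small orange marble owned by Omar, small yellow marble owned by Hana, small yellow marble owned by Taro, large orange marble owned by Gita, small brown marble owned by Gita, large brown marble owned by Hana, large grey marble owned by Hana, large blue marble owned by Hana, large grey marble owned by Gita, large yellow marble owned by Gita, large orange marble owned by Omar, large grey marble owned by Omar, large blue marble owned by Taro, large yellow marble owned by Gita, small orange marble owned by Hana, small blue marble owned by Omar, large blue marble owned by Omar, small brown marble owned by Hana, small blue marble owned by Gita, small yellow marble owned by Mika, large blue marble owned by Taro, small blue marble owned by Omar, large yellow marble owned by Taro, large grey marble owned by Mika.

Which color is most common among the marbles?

Counts by color: blue 7, yellow 6, grey 4, orange 4, brown 3.
The maximum is 7, held uniquely by blue.

blue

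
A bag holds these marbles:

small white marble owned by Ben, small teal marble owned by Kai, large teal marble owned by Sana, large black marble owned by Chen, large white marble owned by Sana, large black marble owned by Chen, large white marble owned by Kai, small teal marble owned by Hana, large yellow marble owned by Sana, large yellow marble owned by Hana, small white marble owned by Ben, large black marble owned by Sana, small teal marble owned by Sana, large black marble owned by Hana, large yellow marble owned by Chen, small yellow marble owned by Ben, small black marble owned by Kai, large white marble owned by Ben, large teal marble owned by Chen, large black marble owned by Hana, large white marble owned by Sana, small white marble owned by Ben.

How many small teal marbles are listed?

3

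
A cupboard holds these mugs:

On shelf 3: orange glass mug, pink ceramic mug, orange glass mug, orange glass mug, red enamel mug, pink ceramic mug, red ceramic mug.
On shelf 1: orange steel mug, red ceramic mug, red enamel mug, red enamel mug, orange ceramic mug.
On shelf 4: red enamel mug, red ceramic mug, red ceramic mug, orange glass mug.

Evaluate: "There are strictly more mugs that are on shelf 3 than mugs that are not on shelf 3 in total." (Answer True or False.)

mugs on shelf 3: 7.
mugs that are not on shelf 3: 9.
The claim requires 7 > 9, which does not hold.

False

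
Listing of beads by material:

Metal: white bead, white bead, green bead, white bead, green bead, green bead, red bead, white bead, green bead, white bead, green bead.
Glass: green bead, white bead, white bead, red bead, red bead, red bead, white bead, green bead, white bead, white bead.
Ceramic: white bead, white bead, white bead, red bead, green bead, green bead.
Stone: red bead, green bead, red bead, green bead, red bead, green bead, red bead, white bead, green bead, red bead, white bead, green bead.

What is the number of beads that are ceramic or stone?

18

ceramic: 6; stone: 12; together 6 + 12 = 18.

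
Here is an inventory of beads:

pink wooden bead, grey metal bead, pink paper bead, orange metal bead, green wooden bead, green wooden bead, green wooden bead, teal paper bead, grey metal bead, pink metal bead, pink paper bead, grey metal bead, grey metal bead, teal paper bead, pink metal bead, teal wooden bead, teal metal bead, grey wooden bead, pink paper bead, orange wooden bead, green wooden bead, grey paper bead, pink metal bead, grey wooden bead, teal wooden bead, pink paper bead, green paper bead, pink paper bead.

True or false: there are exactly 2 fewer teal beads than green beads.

False

teal beads: 5.
green beads: 5.
The claim requires 5 − 5 (= 0) to equal 2, which does not hold.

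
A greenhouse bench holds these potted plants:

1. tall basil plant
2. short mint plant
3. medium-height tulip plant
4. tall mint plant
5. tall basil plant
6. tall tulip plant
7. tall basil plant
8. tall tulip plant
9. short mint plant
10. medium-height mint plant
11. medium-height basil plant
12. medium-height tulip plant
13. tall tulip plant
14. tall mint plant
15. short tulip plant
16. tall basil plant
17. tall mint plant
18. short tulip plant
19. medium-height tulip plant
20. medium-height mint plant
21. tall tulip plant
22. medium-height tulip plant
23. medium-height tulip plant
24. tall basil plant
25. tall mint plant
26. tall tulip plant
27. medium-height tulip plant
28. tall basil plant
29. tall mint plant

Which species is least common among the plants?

Counts by species: tulip 13, mint 9, basil 7.
The minimum is 7, held uniquely by basil.

basil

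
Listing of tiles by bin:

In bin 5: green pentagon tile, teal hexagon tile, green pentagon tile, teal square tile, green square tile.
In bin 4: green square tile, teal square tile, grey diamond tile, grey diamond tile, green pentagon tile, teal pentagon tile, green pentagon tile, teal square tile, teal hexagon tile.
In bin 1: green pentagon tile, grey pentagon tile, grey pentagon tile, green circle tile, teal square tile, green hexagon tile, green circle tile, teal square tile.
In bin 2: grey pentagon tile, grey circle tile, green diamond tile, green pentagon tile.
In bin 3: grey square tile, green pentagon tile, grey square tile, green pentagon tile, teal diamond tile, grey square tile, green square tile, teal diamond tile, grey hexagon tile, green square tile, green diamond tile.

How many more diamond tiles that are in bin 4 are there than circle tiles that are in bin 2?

1

diamond tiles in bin 4: 2.
circle tiles in bin 2: 1.
2 − 1 = 1.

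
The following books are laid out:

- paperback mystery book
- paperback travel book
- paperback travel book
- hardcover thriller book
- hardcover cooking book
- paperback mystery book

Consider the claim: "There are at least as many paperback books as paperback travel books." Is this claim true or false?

True

There are 4 paperback books.
There are 2 paperback travel books.
The claim requires 4 ≥ 2, which holds.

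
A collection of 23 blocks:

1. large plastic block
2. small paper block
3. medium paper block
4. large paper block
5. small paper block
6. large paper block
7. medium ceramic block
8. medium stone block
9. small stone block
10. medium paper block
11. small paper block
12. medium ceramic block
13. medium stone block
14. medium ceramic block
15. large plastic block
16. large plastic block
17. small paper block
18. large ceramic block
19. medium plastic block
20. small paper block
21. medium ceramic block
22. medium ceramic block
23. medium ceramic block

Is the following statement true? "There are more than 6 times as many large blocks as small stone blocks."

|large blocks| = 6.
|small stone blocks| = 1.
The claim requires 6 > 6 × 1 = 6, which does not hold.

False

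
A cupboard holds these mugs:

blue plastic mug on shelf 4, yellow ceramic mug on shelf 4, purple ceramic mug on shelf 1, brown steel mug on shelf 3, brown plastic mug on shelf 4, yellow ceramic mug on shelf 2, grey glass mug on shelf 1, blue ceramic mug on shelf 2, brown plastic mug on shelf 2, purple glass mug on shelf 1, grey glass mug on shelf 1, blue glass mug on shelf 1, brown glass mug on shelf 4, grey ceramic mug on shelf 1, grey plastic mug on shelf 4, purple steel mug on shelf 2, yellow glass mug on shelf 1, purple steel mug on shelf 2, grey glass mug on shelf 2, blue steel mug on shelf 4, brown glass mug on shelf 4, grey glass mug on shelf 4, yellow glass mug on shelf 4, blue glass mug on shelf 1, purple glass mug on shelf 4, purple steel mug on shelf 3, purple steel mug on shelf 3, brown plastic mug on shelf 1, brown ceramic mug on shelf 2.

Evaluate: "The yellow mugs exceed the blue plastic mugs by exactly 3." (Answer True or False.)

True

yellow mugs: 4.
blue plastic mugs: 1.
The claim requires 4 − 1 (= 3) to equal 3, which holds.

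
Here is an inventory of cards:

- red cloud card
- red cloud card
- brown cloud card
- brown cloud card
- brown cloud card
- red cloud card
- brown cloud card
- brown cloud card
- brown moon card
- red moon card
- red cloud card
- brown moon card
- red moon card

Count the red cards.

6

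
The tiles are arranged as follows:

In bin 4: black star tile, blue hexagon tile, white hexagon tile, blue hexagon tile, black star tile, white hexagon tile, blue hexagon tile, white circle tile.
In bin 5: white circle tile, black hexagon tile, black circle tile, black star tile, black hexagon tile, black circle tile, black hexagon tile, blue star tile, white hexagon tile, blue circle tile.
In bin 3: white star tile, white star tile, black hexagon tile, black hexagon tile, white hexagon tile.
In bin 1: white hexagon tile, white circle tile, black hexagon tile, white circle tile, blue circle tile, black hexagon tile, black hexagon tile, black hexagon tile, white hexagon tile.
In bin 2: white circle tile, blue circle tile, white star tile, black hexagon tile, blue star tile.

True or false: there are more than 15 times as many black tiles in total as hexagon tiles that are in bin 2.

There are 15 black tiles.
There is 1 hexagon tile in bin 2.
The claim requires 15 > 15 × 1 = 15, which does not hold.

False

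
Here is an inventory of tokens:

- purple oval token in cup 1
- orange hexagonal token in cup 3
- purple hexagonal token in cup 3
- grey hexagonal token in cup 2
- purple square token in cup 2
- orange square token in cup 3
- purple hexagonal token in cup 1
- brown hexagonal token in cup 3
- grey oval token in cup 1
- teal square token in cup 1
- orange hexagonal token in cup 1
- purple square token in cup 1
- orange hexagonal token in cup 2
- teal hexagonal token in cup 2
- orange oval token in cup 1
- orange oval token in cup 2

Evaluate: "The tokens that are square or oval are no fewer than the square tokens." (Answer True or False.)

There are 8 tokens that are square or oval.
There are 4 square tokens.
The claim requires 8 ≥ 4, which holds.

True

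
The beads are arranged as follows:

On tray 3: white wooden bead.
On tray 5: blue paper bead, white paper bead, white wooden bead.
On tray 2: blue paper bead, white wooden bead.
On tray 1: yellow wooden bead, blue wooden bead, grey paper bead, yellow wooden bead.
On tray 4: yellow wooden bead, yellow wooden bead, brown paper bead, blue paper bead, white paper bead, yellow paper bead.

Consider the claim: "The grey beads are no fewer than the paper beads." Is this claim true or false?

False

grey beads: 1.
paper beads: 8.
The claim requires 1 ≥ 8, which does not hold.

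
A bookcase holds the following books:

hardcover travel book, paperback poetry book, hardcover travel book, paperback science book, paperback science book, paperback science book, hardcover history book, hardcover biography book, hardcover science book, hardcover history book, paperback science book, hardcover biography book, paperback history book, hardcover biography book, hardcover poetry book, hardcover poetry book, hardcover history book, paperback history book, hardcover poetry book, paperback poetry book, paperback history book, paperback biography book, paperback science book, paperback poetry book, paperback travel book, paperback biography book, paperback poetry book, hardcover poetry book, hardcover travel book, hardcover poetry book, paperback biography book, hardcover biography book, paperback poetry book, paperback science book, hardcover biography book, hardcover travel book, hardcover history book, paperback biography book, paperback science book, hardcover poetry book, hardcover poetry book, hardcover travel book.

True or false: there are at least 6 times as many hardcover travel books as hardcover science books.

False

hardcover travel books: 5.
hardcover science books: 1.
The claim requires 5 ≥ 6 × 1 = 6, which does not hold.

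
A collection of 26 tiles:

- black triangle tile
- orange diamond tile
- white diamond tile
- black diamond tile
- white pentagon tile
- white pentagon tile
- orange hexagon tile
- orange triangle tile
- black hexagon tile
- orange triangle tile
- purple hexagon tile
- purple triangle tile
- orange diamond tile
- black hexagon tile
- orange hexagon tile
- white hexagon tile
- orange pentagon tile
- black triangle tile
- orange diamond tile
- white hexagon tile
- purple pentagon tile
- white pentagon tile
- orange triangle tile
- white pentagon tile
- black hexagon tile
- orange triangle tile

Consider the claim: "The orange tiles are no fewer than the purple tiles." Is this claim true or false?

There are 10 orange tiles.
There are 3 purple tiles.
The claim requires 10 ≥ 3, which holds.

True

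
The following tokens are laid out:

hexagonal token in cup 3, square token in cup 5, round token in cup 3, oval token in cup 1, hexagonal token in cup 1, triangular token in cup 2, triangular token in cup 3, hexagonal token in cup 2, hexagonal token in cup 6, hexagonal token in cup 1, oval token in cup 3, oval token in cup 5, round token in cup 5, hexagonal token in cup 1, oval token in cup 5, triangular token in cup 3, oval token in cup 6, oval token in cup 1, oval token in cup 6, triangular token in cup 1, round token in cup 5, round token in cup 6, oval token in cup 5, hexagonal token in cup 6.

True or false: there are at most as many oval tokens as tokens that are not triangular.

|oval tokens| = 8.
|tokens that are not triangular| = 20.
The claim requires 8 ≤ 20, which holds.

True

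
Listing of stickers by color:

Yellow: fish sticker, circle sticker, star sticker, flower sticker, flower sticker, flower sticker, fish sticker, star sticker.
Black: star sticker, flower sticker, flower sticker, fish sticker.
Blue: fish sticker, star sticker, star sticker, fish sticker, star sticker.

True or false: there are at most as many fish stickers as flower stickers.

|fish stickers| = 5.
|flower stickers| = 5.
The claim requires 5 ≤ 5, which holds.

True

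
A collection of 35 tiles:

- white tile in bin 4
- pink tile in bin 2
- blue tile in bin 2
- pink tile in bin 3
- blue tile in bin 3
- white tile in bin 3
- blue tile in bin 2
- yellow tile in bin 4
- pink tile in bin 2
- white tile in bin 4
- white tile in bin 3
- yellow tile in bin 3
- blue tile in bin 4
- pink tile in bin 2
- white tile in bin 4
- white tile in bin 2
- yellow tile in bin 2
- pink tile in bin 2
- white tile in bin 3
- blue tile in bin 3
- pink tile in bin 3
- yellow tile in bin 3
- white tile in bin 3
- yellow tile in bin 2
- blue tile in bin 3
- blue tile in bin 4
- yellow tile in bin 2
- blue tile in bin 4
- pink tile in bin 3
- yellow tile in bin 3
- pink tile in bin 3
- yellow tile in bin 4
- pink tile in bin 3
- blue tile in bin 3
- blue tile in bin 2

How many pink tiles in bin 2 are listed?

4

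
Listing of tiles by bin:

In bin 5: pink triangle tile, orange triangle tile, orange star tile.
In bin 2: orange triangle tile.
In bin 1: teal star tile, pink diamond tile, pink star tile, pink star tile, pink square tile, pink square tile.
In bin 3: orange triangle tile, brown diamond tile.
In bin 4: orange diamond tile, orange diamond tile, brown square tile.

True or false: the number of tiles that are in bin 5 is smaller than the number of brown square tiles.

There are 3 tiles in bin 5.
There is 1 brown square tile.
The claim requires 3 < 1, which does not hold.

False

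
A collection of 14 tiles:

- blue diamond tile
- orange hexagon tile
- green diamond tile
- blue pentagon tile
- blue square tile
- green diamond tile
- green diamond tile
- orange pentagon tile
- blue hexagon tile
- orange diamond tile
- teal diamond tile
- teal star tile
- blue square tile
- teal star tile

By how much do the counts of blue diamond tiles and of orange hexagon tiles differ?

blue diamond tiles: 1. orange hexagon tiles: 1.
|1 − 1| = 1 − 1 = 0.

0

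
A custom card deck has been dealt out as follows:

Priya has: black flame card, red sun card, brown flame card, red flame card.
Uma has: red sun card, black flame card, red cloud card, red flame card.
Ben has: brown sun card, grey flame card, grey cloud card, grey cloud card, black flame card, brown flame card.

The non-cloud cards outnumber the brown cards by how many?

non-cloud cards: 11.
brown cards: 3.
11 − 3 = 8.

8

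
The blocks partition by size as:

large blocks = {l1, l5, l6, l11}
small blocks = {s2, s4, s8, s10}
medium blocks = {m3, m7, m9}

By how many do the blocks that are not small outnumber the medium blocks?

blocks that are not small: 7.
medium blocks: 3.
7 − 3 = 4.

4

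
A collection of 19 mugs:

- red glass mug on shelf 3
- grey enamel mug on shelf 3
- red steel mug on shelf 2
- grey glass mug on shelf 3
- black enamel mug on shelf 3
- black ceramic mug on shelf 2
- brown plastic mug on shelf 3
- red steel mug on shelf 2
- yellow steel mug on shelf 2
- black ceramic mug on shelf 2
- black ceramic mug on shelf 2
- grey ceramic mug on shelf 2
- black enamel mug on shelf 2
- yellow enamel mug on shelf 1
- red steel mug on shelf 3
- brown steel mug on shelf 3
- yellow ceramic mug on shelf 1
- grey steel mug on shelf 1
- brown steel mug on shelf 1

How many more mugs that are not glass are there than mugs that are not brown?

1

mugs that are not glass: 17.
mugs that are not brown: 16.
17 − 16 = 1.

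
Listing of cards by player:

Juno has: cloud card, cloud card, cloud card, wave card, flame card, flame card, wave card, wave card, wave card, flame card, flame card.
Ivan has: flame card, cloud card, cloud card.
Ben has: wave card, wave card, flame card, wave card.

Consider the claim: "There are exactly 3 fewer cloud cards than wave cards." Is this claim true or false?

There are 5 cloud cards.
There are 7 wave cards.
The claim requires 7 − 5 (= 2) to equal 3, which does not hold.

False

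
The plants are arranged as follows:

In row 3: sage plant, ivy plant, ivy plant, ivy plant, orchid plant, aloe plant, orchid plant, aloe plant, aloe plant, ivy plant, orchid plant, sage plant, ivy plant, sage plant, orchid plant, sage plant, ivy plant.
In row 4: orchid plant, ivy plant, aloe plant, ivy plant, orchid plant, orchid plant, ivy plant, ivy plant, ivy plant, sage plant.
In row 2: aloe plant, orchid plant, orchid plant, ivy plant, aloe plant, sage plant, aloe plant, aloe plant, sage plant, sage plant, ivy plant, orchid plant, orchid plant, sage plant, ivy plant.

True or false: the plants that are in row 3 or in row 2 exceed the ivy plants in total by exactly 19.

False

plants in row 3 or in row 2: 32.
ivy plants: 14.
The claim requires 32 − 14 (= 18) to equal 19, which does not hold.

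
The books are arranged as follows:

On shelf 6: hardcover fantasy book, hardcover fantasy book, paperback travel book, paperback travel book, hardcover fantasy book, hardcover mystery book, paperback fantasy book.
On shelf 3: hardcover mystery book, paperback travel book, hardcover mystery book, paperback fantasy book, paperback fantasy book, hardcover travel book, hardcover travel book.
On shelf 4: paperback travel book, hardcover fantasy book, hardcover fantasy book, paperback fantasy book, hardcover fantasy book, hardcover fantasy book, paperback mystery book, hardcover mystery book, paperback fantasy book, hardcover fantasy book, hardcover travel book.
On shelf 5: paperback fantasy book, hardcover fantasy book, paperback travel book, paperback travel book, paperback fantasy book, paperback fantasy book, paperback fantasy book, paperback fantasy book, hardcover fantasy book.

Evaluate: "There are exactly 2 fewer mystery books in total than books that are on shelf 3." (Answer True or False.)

True

There are 5 mystery books.
There are 7 books on shelf 3.
The claim requires 7 − 5 (= 2) to equal 2, which holds.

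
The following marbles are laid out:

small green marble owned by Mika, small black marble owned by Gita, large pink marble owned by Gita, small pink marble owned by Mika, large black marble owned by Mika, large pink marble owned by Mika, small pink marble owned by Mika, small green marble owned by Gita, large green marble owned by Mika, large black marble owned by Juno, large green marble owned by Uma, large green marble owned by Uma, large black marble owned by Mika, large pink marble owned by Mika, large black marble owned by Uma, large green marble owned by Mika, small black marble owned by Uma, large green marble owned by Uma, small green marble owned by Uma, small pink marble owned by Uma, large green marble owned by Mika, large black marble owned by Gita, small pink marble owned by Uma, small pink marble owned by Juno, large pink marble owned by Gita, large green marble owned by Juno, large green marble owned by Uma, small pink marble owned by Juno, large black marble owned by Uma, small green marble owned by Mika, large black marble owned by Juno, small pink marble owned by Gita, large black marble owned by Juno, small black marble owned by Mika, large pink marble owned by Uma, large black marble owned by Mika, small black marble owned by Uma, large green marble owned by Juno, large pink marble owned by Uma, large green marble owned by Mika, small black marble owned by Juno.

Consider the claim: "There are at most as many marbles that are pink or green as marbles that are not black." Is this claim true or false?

marbles that are pink or green: 27.
marbles that are not black: 27.
The claim requires 27 ≤ 27, which holds.

True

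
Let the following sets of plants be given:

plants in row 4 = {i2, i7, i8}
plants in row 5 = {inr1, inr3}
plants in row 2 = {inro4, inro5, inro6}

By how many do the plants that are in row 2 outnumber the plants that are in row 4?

0

plants in row 2: 3.
plants in row 4: 3.
3 − 3 = 0.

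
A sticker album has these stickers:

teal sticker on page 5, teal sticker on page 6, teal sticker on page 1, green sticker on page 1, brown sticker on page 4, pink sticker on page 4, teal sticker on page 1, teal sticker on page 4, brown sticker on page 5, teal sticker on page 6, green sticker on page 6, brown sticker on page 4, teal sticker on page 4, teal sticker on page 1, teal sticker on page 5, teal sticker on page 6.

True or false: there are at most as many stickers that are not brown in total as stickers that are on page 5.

False

|stickers that are not brown| = 13.
|stickers on page 5| = 3.
The claim requires 13 ≤ 3, which does not hold.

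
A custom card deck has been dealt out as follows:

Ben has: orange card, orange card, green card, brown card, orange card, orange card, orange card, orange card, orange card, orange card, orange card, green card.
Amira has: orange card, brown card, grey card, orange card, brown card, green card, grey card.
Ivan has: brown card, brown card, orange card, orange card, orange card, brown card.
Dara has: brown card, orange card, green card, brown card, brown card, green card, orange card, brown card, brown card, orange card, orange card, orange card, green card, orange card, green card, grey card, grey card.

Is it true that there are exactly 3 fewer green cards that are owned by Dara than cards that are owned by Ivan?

False

|green cards owned by Dara| = 4.
|cards owned by Ivan| = 6.
The claim requires 6 − 4 (= 2) to equal 3, which does not hold.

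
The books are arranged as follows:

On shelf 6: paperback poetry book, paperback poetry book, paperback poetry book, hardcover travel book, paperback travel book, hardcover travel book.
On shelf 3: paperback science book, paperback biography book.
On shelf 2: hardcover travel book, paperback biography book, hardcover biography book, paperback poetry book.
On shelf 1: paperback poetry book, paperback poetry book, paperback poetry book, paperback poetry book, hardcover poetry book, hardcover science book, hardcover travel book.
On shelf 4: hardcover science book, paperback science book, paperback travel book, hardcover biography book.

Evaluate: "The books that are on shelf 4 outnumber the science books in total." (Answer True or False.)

|books on shelf 4| = 4.
|science books| = 4.
The claim requires 4 > 4, which does not hold.

False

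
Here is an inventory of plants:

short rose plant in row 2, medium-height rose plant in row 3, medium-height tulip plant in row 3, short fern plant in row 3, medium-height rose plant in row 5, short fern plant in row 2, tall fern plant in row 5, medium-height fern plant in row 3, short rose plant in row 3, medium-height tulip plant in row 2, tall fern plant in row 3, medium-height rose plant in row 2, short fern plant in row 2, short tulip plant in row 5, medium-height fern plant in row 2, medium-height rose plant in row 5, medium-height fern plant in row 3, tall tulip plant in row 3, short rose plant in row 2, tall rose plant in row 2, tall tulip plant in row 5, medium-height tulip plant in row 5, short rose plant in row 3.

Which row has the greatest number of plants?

Counts by row: row 3→9, row 2→8, row 5→6.
The maximum is 9, held uniquely by row 3.

row 3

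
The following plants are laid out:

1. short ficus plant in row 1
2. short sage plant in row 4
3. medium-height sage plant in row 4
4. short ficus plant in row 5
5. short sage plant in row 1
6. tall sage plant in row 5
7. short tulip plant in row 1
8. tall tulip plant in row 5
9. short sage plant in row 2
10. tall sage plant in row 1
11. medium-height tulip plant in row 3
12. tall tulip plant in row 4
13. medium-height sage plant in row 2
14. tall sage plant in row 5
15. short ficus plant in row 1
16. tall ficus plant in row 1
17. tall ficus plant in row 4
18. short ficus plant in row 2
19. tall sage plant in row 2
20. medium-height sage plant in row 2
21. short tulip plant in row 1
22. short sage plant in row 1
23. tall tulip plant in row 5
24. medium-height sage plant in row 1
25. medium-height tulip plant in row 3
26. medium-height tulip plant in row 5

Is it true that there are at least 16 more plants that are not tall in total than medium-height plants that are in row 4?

True

There are 17 plants that are not tall.
There is 1 medium-height plant in row 4.
The claim requires 17 − 1 = 16 ≥ 16, which holds.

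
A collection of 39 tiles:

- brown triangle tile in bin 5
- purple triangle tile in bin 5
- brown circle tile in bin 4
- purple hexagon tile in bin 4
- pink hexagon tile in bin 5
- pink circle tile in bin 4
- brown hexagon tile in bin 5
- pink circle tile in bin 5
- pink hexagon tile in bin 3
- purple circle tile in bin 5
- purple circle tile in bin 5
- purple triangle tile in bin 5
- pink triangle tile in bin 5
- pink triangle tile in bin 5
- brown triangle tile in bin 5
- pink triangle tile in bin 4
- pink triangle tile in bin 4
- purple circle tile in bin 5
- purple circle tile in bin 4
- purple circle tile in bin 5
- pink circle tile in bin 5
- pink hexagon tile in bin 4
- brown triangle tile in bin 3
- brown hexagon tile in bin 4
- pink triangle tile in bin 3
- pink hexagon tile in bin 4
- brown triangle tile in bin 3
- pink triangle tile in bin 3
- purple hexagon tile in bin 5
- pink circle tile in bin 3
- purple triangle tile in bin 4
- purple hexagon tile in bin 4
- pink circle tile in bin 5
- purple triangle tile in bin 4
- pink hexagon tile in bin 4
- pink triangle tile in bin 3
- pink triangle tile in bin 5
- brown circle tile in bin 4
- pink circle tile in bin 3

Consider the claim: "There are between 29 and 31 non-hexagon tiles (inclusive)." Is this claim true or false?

There are 29 non-hexagon tiles.
The claim requires 29 ≤ 29 ≤ 31, which holds.

True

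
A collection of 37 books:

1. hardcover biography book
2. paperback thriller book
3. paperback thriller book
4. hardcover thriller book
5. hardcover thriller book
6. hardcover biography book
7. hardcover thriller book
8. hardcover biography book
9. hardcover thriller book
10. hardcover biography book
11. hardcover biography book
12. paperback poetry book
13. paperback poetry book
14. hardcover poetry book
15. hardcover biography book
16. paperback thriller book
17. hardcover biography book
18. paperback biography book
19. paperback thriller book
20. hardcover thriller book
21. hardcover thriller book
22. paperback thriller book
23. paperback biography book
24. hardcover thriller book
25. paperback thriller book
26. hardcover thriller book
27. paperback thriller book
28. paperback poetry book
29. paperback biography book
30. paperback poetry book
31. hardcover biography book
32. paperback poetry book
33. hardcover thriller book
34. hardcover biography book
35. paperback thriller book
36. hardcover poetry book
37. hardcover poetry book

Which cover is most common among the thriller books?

Counts by cover (restricted to thriller books): hardcover 9, paperback 8.
The maximum is 9, held uniquely by hardcover.

hardcover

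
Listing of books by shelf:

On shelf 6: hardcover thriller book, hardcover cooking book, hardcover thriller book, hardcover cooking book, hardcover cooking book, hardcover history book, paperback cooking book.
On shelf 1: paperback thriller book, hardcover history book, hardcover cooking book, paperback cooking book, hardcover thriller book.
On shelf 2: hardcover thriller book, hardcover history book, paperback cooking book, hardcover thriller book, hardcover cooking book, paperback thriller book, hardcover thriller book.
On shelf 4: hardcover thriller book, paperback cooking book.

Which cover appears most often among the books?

hardcover

Counts by cover: hardcover 15, paperback 6.
The maximum is 15, held uniquely by hardcover.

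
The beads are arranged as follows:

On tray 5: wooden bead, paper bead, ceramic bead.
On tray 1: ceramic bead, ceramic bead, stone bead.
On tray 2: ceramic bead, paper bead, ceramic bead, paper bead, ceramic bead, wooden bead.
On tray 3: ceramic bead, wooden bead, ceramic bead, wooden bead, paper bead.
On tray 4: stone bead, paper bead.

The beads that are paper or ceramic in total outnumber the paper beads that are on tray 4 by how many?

beads that are paper or ceramic: 13.
paper beads on tray 4: 1.
13 − 1 = 12.

12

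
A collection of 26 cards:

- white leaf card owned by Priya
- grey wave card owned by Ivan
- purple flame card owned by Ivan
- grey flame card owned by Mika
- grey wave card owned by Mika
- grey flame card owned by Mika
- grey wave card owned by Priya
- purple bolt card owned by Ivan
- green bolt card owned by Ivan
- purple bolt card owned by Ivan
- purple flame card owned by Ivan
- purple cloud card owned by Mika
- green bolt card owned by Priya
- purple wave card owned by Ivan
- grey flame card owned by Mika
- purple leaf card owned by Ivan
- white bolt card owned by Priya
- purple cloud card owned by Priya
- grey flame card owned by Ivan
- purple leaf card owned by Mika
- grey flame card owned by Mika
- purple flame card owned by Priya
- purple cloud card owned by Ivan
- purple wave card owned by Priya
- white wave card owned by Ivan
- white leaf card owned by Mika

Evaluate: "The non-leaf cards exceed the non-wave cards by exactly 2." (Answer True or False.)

True

There are 22 non-leaf cards.
There are 20 non-wave cards.
The claim requires 22 − 20 (= 2) to equal 2, which holds.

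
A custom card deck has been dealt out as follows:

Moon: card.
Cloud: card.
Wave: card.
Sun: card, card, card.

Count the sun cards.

3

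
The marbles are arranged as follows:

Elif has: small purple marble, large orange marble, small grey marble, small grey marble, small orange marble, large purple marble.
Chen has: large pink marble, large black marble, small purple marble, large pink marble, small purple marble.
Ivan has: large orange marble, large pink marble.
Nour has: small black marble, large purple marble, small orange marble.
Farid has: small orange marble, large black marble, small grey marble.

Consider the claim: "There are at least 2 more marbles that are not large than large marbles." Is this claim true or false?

False

|marbles that are not large| = 10.
|large marbles| = 9.
The claim requires 10 − 9 = 1 ≥ 2, which does not hold.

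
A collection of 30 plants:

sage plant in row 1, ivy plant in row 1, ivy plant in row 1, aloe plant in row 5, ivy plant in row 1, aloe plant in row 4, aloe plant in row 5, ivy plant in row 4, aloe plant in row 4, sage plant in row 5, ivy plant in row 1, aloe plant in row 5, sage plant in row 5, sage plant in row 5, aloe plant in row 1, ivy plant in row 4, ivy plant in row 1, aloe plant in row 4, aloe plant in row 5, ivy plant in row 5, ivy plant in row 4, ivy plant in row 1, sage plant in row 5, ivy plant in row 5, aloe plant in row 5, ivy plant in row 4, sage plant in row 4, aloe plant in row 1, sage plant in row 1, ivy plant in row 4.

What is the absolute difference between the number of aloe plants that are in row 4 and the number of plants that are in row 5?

aloe plants in row 4: 3. plants in row 5: 11.
|3 − 11| = 11 − 3 = 8.

8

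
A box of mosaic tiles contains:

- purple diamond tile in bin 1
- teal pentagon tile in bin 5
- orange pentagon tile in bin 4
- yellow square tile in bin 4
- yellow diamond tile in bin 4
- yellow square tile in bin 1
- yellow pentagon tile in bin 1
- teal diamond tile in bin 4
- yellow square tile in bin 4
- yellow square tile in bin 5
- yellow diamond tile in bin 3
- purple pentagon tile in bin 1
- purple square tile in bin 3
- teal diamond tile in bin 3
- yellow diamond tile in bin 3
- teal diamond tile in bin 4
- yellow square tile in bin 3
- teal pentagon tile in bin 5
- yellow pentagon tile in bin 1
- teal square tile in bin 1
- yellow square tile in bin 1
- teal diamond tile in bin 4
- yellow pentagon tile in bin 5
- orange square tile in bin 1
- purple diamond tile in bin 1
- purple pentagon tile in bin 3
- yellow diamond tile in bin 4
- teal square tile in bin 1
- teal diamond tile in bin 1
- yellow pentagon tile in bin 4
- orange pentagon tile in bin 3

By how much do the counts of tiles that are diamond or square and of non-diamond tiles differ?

tiles that are diamond or square: 21. non-diamond tiles: 20.
|21 − 20| = 21 − 20 = 1.

1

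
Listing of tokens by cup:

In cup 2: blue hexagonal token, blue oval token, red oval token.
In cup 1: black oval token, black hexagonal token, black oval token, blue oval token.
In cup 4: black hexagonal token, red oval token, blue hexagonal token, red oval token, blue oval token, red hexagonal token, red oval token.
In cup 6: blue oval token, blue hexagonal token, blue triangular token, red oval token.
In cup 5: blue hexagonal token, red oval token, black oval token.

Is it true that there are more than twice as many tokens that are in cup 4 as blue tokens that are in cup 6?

True

There are 7 tokens in cup 4.
There are 3 blue tokens in cup 6.
The claim requires 7 > 2 × 3 = 6, which holds.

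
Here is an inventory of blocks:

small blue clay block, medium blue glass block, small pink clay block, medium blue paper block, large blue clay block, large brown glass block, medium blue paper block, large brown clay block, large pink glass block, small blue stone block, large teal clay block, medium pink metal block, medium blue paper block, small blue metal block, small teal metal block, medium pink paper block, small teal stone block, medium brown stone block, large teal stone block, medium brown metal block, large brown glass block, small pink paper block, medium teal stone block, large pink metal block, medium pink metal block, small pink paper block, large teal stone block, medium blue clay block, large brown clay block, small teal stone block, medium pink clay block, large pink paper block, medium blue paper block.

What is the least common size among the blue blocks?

Counts by size (restricted to blue blocks): medium 6, small 3, large 1.
The minimum is 1, held uniquely by large.

large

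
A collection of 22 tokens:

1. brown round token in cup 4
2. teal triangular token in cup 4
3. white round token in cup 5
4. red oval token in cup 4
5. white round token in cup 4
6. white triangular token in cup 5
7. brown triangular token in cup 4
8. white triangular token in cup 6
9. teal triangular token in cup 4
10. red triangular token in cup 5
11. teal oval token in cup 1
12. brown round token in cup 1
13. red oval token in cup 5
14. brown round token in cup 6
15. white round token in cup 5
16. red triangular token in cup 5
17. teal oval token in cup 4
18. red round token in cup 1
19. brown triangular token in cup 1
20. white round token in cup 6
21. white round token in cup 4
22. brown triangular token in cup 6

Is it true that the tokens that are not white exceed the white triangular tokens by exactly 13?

True

tokens that are not white: 15.
white triangular tokens: 2.
The claim requires 15 − 2 (= 13) to equal 13, which holds.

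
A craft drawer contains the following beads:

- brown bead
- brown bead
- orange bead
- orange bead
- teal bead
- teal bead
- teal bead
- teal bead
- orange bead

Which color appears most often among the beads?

teal

Counts by color: teal 4, orange 3, brown 2.
The maximum is 4, held uniquely by teal.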